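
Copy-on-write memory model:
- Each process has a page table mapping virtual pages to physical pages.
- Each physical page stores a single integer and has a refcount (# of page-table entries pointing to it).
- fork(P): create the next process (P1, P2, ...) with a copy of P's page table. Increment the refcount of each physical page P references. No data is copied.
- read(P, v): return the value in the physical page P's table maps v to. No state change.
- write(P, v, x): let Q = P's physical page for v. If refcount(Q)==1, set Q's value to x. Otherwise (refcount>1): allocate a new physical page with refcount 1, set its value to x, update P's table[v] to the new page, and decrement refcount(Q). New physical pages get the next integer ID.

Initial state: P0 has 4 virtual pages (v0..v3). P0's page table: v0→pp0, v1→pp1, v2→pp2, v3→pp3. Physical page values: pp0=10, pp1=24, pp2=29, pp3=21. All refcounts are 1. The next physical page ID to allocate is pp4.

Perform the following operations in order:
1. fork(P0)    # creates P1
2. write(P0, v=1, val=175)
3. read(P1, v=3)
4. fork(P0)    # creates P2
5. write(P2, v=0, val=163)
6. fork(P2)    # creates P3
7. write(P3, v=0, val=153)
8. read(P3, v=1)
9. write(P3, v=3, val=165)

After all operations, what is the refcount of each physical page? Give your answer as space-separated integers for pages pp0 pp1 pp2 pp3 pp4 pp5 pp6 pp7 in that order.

Op 1: fork(P0) -> P1. 4 ppages; refcounts: pp0:2 pp1:2 pp2:2 pp3:2
Op 2: write(P0, v1, 175). refcount(pp1)=2>1 -> COPY to pp4. 5 ppages; refcounts: pp0:2 pp1:1 pp2:2 pp3:2 pp4:1
Op 3: read(P1, v3) -> 21. No state change.
Op 4: fork(P0) -> P2. 5 ppages; refcounts: pp0:3 pp1:1 pp2:3 pp3:3 pp4:2
Op 5: write(P2, v0, 163). refcount(pp0)=3>1 -> COPY to pp5. 6 ppages; refcounts: pp0:2 pp1:1 pp2:3 pp3:3 pp4:2 pp5:1
Op 6: fork(P2) -> P3. 6 ppages; refcounts: pp0:2 pp1:1 pp2:4 pp3:4 pp4:3 pp5:2
Op 7: write(P3, v0, 153). refcount(pp5)=2>1 -> COPY to pp6. 7 ppages; refcounts: pp0:2 pp1:1 pp2:4 pp3:4 pp4:3 pp5:1 pp6:1
Op 8: read(P3, v1) -> 175. No state change.
Op 9: write(P3, v3, 165). refcount(pp3)=4>1 -> COPY to pp7. 8 ppages; refcounts: pp0:2 pp1:1 pp2:4 pp3:3 pp4:3 pp5:1 pp6:1 pp7:1

Answer: 2 1 4 3 3 1 1 1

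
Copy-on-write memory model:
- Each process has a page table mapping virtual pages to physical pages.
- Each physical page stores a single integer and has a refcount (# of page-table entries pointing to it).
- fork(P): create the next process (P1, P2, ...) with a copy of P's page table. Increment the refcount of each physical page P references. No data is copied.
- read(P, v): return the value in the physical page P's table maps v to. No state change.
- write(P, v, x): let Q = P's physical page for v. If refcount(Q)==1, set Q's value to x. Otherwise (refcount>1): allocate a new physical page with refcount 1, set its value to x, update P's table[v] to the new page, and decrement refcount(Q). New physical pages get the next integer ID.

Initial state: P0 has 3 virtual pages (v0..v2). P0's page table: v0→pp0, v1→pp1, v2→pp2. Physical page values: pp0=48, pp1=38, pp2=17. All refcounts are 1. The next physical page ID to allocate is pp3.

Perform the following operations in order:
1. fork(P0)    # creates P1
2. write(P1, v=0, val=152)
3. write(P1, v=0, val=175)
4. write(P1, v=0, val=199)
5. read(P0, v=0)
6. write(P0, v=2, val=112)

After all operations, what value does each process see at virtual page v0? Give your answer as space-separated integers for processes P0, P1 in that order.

Op 1: fork(P0) -> P1. 3 ppages; refcounts: pp0:2 pp1:2 pp2:2
Op 2: write(P1, v0, 152). refcount(pp0)=2>1 -> COPY to pp3. 4 ppages; refcounts: pp0:1 pp1:2 pp2:2 pp3:1
Op 3: write(P1, v0, 175). refcount(pp3)=1 -> write in place. 4 ppages; refcounts: pp0:1 pp1:2 pp2:2 pp3:1
Op 4: write(P1, v0, 199). refcount(pp3)=1 -> write in place. 4 ppages; refcounts: pp0:1 pp1:2 pp2:2 pp3:1
Op 5: read(P0, v0) -> 48. No state change.
Op 6: write(P0, v2, 112). refcount(pp2)=2>1 -> COPY to pp4. 5 ppages; refcounts: pp0:1 pp1:2 pp2:1 pp3:1 pp4:1
P0: v0 -> pp0 = 48
P1: v0 -> pp3 = 199

Answer: 48 199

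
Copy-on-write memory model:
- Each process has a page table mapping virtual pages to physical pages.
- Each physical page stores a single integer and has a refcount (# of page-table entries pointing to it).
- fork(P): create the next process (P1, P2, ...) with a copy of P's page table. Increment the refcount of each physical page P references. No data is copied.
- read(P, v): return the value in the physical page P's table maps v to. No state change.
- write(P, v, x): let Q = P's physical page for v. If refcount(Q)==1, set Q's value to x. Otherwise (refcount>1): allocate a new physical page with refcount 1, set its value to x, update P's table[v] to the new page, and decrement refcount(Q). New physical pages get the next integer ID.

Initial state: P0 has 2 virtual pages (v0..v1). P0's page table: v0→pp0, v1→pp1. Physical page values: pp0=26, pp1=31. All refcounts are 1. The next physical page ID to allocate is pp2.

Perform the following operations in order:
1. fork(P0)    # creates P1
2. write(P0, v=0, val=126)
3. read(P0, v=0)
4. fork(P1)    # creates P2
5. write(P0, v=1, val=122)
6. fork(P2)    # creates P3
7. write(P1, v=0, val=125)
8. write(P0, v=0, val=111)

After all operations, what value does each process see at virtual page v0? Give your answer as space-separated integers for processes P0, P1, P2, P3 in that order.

Op 1: fork(P0) -> P1. 2 ppages; refcounts: pp0:2 pp1:2
Op 2: write(P0, v0, 126). refcount(pp0)=2>1 -> COPY to pp2. 3 ppages; refcounts: pp0:1 pp1:2 pp2:1
Op 3: read(P0, v0) -> 126. No state change.
Op 4: fork(P1) -> P2. 3 ppages; refcounts: pp0:2 pp1:3 pp2:1
Op 5: write(P0, v1, 122). refcount(pp1)=3>1 -> COPY to pp3. 4 ppages; refcounts: pp0:2 pp1:2 pp2:1 pp3:1
Op 6: fork(P2) -> P3. 4 ppages; refcounts: pp0:3 pp1:3 pp2:1 pp3:1
Op 7: write(P1, v0, 125). refcount(pp0)=3>1 -> COPY to pp4. 5 ppages; refcounts: pp0:2 pp1:3 pp2:1 pp3:1 pp4:1
Op 8: write(P0, v0, 111). refcount(pp2)=1 -> write in place. 5 ppages; refcounts: pp0:2 pp1:3 pp2:1 pp3:1 pp4:1
P0: v0 -> pp2 = 111
P1: v0 -> pp4 = 125
P2: v0 -> pp0 = 26
P3: v0 -> pp0 = 26

Answer: 111 125 26 26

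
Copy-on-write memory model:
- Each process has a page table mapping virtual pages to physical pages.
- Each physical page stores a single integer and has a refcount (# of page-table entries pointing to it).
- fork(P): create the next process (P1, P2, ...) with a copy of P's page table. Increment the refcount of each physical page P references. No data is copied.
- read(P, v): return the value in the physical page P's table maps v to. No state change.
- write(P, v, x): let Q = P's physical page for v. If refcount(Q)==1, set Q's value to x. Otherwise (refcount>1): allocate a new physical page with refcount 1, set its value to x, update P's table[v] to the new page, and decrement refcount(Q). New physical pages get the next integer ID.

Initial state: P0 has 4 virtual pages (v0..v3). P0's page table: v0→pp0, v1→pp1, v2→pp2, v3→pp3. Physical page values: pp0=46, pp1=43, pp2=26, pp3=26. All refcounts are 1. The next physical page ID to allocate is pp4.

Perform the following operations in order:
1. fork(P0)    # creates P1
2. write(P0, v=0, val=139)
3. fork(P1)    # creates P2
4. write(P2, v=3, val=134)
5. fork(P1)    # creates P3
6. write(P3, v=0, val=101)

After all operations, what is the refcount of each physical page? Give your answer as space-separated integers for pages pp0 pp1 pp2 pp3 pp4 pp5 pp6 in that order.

Op 1: fork(P0) -> P1. 4 ppages; refcounts: pp0:2 pp1:2 pp2:2 pp3:2
Op 2: write(P0, v0, 139). refcount(pp0)=2>1 -> COPY to pp4. 5 ppages; refcounts: pp0:1 pp1:2 pp2:2 pp3:2 pp4:1
Op 3: fork(P1) -> P2. 5 ppages; refcounts: pp0:2 pp1:3 pp2:3 pp3:3 pp4:1
Op 4: write(P2, v3, 134). refcount(pp3)=3>1 -> COPY to pp5. 6 ppages; refcounts: pp0:2 pp1:3 pp2:3 pp3:2 pp4:1 pp5:1
Op 5: fork(P1) -> P3. 6 ppages; refcounts: pp0:3 pp1:4 pp2:4 pp3:3 pp4:1 pp5:1
Op 6: write(P3, v0, 101). refcount(pp0)=3>1 -> COPY to pp6. 7 ppages; refcounts: pp0:2 pp1:4 pp2:4 pp3:3 pp4:1 pp5:1 pp6:1

Answer: 2 4 4 3 1 1 1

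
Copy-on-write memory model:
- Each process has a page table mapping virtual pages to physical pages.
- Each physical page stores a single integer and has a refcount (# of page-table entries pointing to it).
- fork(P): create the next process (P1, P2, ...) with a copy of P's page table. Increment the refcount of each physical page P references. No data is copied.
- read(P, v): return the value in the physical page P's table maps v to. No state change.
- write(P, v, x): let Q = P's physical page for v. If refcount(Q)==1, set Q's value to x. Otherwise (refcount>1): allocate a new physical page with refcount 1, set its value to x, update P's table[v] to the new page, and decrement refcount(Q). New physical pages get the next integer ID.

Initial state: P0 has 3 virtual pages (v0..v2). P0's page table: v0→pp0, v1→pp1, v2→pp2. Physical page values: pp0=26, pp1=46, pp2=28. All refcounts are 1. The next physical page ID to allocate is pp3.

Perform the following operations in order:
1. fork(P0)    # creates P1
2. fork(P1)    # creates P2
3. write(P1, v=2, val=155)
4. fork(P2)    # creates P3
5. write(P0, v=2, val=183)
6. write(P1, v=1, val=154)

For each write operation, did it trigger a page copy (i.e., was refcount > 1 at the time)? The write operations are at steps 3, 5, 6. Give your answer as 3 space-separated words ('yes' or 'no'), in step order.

Op 1: fork(P0) -> P1. 3 ppages; refcounts: pp0:2 pp1:2 pp2:2
Op 2: fork(P1) -> P2. 3 ppages; refcounts: pp0:3 pp1:3 pp2:3
Op 3: write(P1, v2, 155). refcount(pp2)=3>1 -> COPY to pp3. 4 ppages; refcounts: pp0:3 pp1:3 pp2:2 pp3:1
Op 4: fork(P2) -> P3. 4 ppages; refcounts: pp0:4 pp1:4 pp2:3 pp3:1
Op 5: write(P0, v2, 183). refcount(pp2)=3>1 -> COPY to pp4. 5 ppages; refcounts: pp0:4 pp1:4 pp2:2 pp3:1 pp4:1
Op 6: write(P1, v1, 154). refcount(pp1)=4>1 -> COPY to pp5. 6 ppages; refcounts: pp0:4 pp1:3 pp2:2 pp3:1 pp4:1 pp5:1

yes yes yes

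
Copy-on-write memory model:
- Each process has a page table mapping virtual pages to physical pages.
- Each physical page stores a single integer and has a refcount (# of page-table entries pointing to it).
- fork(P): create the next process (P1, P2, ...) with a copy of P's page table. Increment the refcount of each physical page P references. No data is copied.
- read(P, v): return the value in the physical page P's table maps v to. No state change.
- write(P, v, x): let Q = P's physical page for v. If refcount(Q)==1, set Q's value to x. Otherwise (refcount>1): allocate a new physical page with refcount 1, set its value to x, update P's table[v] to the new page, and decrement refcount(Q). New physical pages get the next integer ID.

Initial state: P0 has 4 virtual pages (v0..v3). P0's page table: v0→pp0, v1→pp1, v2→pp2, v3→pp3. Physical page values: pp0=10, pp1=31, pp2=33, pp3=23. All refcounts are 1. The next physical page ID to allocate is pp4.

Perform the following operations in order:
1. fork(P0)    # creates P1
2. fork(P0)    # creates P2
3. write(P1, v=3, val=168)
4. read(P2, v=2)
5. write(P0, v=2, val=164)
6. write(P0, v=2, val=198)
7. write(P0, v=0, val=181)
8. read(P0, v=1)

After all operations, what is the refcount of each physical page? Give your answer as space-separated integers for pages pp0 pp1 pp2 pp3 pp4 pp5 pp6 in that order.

Answer: 2 3 2 2 1 1 1

Derivation:
Op 1: fork(P0) -> P1. 4 ppages; refcounts: pp0:2 pp1:2 pp2:2 pp3:2
Op 2: fork(P0) -> P2. 4 ppages; refcounts: pp0:3 pp1:3 pp2:3 pp3:3
Op 3: write(P1, v3, 168). refcount(pp3)=3>1 -> COPY to pp4. 5 ppages; refcounts: pp0:3 pp1:3 pp2:3 pp3:2 pp4:1
Op 4: read(P2, v2) -> 33. No state change.
Op 5: write(P0, v2, 164). refcount(pp2)=3>1 -> COPY to pp5. 6 ppages; refcounts: pp0:3 pp1:3 pp2:2 pp3:2 pp4:1 pp5:1
Op 6: write(P0, v2, 198). refcount(pp5)=1 -> write in place. 6 ppages; refcounts: pp0:3 pp1:3 pp2:2 pp3:2 pp4:1 pp5:1
Op 7: write(P0, v0, 181). refcount(pp0)=3>1 -> COPY to pp6. 7 ppages; refcounts: pp0:2 pp1:3 pp2:2 pp3:2 pp4:1 pp5:1 pp6:1
Op 8: read(P0, v1) -> 31. No state change.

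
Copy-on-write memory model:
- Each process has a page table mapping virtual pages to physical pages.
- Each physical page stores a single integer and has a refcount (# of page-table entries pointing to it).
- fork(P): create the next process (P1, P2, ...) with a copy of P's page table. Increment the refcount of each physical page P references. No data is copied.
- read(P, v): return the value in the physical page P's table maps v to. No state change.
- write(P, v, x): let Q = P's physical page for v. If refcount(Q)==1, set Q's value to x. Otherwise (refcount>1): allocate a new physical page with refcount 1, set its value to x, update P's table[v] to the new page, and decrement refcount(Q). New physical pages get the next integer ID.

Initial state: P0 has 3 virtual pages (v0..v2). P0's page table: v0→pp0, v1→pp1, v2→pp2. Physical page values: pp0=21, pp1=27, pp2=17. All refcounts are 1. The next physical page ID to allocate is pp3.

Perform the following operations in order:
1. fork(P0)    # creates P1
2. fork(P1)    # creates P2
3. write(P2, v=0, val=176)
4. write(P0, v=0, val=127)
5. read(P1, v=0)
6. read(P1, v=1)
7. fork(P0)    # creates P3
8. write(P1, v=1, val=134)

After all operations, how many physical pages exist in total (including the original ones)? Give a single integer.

Answer: 6

Derivation:
Op 1: fork(P0) -> P1. 3 ppages; refcounts: pp0:2 pp1:2 pp2:2
Op 2: fork(P1) -> P2. 3 ppages; refcounts: pp0:3 pp1:3 pp2:3
Op 3: write(P2, v0, 176). refcount(pp0)=3>1 -> COPY to pp3. 4 ppages; refcounts: pp0:2 pp1:3 pp2:3 pp3:1
Op 4: write(P0, v0, 127). refcount(pp0)=2>1 -> COPY to pp4. 5 ppages; refcounts: pp0:1 pp1:3 pp2:3 pp3:1 pp4:1
Op 5: read(P1, v0) -> 21. No state change.
Op 6: read(P1, v1) -> 27. No state change.
Op 7: fork(P0) -> P3. 5 ppages; refcounts: pp0:1 pp1:4 pp2:4 pp3:1 pp4:2
Op 8: write(P1, v1, 134). refcount(pp1)=4>1 -> COPY to pp5. 6 ppages; refcounts: pp0:1 pp1:3 pp2:4 pp3:1 pp4:2 pp5:1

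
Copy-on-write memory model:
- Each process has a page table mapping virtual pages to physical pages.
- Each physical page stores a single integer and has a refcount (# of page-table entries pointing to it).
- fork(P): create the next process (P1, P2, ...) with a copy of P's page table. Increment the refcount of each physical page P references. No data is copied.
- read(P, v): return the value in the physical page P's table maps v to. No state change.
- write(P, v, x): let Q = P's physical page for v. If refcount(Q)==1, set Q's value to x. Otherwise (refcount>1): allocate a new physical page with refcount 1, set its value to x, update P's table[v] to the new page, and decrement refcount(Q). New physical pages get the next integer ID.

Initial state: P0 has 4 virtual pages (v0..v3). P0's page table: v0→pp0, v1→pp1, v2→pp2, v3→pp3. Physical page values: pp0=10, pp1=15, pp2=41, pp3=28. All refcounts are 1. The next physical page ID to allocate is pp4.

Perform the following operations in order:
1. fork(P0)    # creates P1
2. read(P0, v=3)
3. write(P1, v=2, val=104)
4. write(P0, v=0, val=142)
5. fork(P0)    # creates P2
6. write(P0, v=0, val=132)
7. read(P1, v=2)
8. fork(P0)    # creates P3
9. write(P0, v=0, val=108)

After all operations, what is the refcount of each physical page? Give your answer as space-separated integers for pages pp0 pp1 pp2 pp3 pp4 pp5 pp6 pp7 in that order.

Op 1: fork(P0) -> P1. 4 ppages; refcounts: pp0:2 pp1:2 pp2:2 pp3:2
Op 2: read(P0, v3) -> 28. No state change.
Op 3: write(P1, v2, 104). refcount(pp2)=2>1 -> COPY to pp4. 5 ppages; refcounts: pp0:2 pp1:2 pp2:1 pp3:2 pp4:1
Op 4: write(P0, v0, 142). refcount(pp0)=2>1 -> COPY to pp5. 6 ppages; refcounts: pp0:1 pp1:2 pp2:1 pp3:2 pp4:1 pp5:1
Op 5: fork(P0) -> P2. 6 ppages; refcounts: pp0:1 pp1:3 pp2:2 pp3:3 pp4:1 pp5:2
Op 6: write(P0, v0, 132). refcount(pp5)=2>1 -> COPY to pp6. 7 ppages; refcounts: pp0:1 pp1:3 pp2:2 pp3:3 pp4:1 pp5:1 pp6:1
Op 7: read(P1, v2) -> 104. No state change.
Op 8: fork(P0) -> P3. 7 ppages; refcounts: pp0:1 pp1:4 pp2:3 pp3:4 pp4:1 pp5:1 pp6:2
Op 9: write(P0, v0, 108). refcount(pp6)=2>1 -> COPY to pp7. 8 ppages; refcounts: pp0:1 pp1:4 pp2:3 pp3:4 pp4:1 pp5:1 pp6:1 pp7:1

Answer: 1 4 3 4 1 1 1 1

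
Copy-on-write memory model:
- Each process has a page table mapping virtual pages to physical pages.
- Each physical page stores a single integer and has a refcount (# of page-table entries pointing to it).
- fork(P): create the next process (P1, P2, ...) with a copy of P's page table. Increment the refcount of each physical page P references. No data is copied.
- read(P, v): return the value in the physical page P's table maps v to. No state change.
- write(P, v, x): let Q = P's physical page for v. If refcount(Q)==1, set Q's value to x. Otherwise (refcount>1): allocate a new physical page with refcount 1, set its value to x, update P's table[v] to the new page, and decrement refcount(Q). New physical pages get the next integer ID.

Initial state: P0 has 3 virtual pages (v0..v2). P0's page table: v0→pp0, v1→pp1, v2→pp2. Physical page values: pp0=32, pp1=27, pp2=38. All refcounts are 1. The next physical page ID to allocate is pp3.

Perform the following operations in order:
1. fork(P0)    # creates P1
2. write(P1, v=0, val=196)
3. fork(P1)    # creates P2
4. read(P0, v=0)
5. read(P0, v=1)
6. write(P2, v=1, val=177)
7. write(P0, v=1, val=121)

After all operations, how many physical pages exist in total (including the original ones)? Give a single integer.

Answer: 6

Derivation:
Op 1: fork(P0) -> P1. 3 ppages; refcounts: pp0:2 pp1:2 pp2:2
Op 2: write(P1, v0, 196). refcount(pp0)=2>1 -> COPY to pp3. 4 ppages; refcounts: pp0:1 pp1:2 pp2:2 pp3:1
Op 3: fork(P1) -> P2. 4 ppages; refcounts: pp0:1 pp1:3 pp2:3 pp3:2
Op 4: read(P0, v0) -> 32. No state change.
Op 5: read(P0, v1) -> 27. No state change.
Op 6: write(P2, v1, 177). refcount(pp1)=3>1 -> COPY to pp4. 5 ppages; refcounts: pp0:1 pp1:2 pp2:3 pp3:2 pp4:1
Op 7: write(P0, v1, 121). refcount(pp1)=2>1 -> COPY to pp5. 6 ppages; refcounts: pp0:1 pp1:1 pp2:3 pp3:2 pp4:1 pp5:1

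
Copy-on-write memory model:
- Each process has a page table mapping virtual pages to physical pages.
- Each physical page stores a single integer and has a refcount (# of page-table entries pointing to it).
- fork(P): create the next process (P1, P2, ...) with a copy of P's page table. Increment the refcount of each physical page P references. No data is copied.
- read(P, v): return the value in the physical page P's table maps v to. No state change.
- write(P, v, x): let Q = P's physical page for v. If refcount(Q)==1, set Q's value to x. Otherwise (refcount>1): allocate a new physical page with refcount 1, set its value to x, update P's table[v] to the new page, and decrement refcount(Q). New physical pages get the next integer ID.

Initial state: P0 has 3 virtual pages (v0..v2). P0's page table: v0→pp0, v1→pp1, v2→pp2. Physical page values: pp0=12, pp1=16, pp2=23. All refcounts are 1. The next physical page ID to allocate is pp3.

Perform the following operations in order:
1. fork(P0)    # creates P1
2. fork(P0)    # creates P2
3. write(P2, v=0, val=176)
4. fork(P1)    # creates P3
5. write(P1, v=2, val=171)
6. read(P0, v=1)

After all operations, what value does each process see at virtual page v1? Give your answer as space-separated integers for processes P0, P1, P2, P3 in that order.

Answer: 16 16 16 16

Derivation:
Op 1: fork(P0) -> P1. 3 ppages; refcounts: pp0:2 pp1:2 pp2:2
Op 2: fork(P0) -> P2. 3 ppages; refcounts: pp0:3 pp1:3 pp2:3
Op 3: write(P2, v0, 176). refcount(pp0)=3>1 -> COPY to pp3. 4 ppages; refcounts: pp0:2 pp1:3 pp2:3 pp3:1
Op 4: fork(P1) -> P3. 4 ppages; refcounts: pp0:3 pp1:4 pp2:4 pp3:1
Op 5: write(P1, v2, 171). refcount(pp2)=4>1 -> COPY to pp4. 5 ppages; refcounts: pp0:3 pp1:4 pp2:3 pp3:1 pp4:1
Op 6: read(P0, v1) -> 16. No state change.
P0: v1 -> pp1 = 16
P1: v1 -> pp1 = 16
P2: v1 -> pp1 = 16
P3: v1 -> pp1 = 16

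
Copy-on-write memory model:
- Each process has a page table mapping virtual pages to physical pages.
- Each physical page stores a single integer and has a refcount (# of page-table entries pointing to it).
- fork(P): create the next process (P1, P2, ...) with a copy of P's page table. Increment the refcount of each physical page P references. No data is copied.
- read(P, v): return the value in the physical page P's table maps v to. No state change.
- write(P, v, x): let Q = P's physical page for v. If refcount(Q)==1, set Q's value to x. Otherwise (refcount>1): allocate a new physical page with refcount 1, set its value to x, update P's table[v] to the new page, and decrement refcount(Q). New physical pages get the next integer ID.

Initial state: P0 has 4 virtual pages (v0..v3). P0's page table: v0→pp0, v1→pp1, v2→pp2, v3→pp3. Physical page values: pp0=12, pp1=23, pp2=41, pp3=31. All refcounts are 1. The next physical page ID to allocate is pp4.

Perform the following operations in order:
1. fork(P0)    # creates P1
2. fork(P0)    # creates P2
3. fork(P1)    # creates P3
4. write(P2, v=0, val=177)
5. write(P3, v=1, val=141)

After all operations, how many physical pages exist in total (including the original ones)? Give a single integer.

Op 1: fork(P0) -> P1. 4 ppages; refcounts: pp0:2 pp1:2 pp2:2 pp3:2
Op 2: fork(P0) -> P2. 4 ppages; refcounts: pp0:3 pp1:3 pp2:3 pp3:3
Op 3: fork(P1) -> P3. 4 ppages; refcounts: pp0:4 pp1:4 pp2:4 pp3:4
Op 4: write(P2, v0, 177). refcount(pp0)=4>1 -> COPY to pp4. 5 ppages; refcounts: pp0:3 pp1:4 pp2:4 pp3:4 pp4:1
Op 5: write(P3, v1, 141). refcount(pp1)=4>1 -> COPY to pp5. 6 ppages; refcounts: pp0:3 pp1:3 pp2:4 pp3:4 pp4:1 pp5:1

Answer: 6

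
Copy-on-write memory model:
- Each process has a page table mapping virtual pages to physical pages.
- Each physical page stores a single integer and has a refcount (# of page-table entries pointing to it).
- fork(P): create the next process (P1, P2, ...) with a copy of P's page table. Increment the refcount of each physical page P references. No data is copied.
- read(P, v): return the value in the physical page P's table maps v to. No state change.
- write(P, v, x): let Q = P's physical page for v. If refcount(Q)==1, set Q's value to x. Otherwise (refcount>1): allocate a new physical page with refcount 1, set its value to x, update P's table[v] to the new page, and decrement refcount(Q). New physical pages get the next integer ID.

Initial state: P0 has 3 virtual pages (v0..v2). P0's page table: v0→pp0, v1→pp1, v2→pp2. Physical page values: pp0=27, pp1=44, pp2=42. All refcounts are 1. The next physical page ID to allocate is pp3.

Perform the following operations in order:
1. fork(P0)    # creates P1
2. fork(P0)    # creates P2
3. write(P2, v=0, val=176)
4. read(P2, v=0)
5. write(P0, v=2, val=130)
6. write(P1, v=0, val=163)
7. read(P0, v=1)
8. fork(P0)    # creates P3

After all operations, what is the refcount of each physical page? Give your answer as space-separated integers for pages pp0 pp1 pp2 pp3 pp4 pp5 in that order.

Answer: 2 4 2 1 2 1

Derivation:
Op 1: fork(P0) -> P1. 3 ppages; refcounts: pp0:2 pp1:2 pp2:2
Op 2: fork(P0) -> P2. 3 ppages; refcounts: pp0:3 pp1:3 pp2:3
Op 3: write(P2, v0, 176). refcount(pp0)=3>1 -> COPY to pp3. 4 ppages; refcounts: pp0:2 pp1:3 pp2:3 pp3:1
Op 4: read(P2, v0) -> 176. No state change.
Op 5: write(P0, v2, 130). refcount(pp2)=3>1 -> COPY to pp4. 5 ppages; refcounts: pp0:2 pp1:3 pp2:2 pp3:1 pp4:1
Op 6: write(P1, v0, 163). refcount(pp0)=2>1 -> COPY to pp5. 6 ppages; refcounts: pp0:1 pp1:3 pp2:2 pp3:1 pp4:1 pp5:1
Op 7: read(P0, v1) -> 44. No state change.
Op 8: fork(P0) -> P3. 6 ppages; refcounts: pp0:2 pp1:4 pp2:2 pp3:1 pp4:2 pp5:1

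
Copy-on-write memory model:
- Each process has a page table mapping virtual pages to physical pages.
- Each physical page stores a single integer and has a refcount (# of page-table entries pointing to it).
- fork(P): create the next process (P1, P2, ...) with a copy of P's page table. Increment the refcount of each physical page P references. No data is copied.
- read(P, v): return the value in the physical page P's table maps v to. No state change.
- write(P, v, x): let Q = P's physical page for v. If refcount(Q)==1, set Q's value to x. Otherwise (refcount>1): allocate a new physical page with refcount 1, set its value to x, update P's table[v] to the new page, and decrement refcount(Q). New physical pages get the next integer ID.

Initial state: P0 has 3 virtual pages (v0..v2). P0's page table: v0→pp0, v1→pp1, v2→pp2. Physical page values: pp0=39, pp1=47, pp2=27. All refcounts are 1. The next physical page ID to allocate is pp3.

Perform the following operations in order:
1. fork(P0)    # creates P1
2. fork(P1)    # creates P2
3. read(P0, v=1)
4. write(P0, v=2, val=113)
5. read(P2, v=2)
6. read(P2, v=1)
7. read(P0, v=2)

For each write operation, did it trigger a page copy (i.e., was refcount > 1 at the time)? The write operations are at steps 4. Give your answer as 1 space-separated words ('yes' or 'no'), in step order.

Op 1: fork(P0) -> P1. 3 ppages; refcounts: pp0:2 pp1:2 pp2:2
Op 2: fork(P1) -> P2. 3 ppages; refcounts: pp0:3 pp1:3 pp2:3
Op 3: read(P0, v1) -> 47. No state change.
Op 4: write(P0, v2, 113). refcount(pp2)=3>1 -> COPY to pp3. 4 ppages; refcounts: pp0:3 pp1:3 pp2:2 pp3:1
Op 5: read(P2, v2) -> 27. No state change.
Op 6: read(P2, v1) -> 47. No state change.
Op 7: read(P0, v2) -> 113. No state change.

yes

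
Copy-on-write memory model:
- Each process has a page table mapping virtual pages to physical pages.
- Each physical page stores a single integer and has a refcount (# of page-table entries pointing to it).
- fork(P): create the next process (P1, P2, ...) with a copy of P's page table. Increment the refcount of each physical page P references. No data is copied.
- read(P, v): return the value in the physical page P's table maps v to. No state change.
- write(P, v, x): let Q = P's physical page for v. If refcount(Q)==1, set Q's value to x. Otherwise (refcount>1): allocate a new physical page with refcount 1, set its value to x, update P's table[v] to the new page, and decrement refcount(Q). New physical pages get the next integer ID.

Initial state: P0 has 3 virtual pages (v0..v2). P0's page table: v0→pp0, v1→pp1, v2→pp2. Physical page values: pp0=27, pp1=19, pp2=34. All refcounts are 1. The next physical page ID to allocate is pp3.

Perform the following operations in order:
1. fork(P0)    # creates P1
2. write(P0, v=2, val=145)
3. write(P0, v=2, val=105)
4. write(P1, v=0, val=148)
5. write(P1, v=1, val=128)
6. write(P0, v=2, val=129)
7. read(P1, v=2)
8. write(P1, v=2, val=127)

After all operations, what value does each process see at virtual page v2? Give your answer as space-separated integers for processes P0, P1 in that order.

Op 1: fork(P0) -> P1. 3 ppages; refcounts: pp0:2 pp1:2 pp2:2
Op 2: write(P0, v2, 145). refcount(pp2)=2>1 -> COPY to pp3. 4 ppages; refcounts: pp0:2 pp1:2 pp2:1 pp3:1
Op 3: write(P0, v2, 105). refcount(pp3)=1 -> write in place. 4 ppages; refcounts: pp0:2 pp1:2 pp2:1 pp3:1
Op 4: write(P1, v0, 148). refcount(pp0)=2>1 -> COPY to pp4. 5 ppages; refcounts: pp0:1 pp1:2 pp2:1 pp3:1 pp4:1
Op 5: write(P1, v1, 128). refcount(pp1)=2>1 -> COPY to pp5. 6 ppages; refcounts: pp0:1 pp1:1 pp2:1 pp3:1 pp4:1 pp5:1
Op 6: write(P0, v2, 129). refcount(pp3)=1 -> write in place. 6 ppages; refcounts: pp0:1 pp1:1 pp2:1 pp3:1 pp4:1 pp5:1
Op 7: read(P1, v2) -> 34. No state change.
Op 8: write(P1, v2, 127). refcount(pp2)=1 -> write in place. 6 ppages; refcounts: pp0:1 pp1:1 pp2:1 pp3:1 pp4:1 pp5:1
P0: v2 -> pp3 = 129
P1: v2 -> pp2 = 127

Answer: 129 127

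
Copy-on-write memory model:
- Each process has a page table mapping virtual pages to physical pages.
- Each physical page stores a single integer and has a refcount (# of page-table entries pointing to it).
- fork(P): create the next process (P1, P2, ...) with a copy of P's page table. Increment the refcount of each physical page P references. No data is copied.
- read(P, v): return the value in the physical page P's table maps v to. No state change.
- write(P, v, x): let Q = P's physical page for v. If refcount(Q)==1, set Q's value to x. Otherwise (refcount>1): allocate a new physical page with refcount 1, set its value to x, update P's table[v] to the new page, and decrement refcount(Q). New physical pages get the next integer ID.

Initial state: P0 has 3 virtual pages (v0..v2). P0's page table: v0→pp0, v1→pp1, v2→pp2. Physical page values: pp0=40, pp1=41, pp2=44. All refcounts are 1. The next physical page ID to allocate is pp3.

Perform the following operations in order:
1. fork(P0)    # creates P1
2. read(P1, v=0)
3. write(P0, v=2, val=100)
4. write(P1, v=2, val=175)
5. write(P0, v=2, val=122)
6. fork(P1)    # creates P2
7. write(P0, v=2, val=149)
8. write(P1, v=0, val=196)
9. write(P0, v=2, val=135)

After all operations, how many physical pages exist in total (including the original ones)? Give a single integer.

Op 1: fork(P0) -> P1. 3 ppages; refcounts: pp0:2 pp1:2 pp2:2
Op 2: read(P1, v0) -> 40. No state change.
Op 3: write(P0, v2, 100). refcount(pp2)=2>1 -> COPY to pp3. 4 ppages; refcounts: pp0:2 pp1:2 pp2:1 pp3:1
Op 4: write(P1, v2, 175). refcount(pp2)=1 -> write in place. 4 ppages; refcounts: pp0:2 pp1:2 pp2:1 pp3:1
Op 5: write(P0, v2, 122). refcount(pp3)=1 -> write in place. 4 ppages; refcounts: pp0:2 pp1:2 pp2:1 pp3:1
Op 6: fork(P1) -> P2. 4 ppages; refcounts: pp0:3 pp1:3 pp2:2 pp3:1
Op 7: write(P0, v2, 149). refcount(pp3)=1 -> write in place. 4 ppages; refcounts: pp0:3 pp1:3 pp2:2 pp3:1
Op 8: write(P1, v0, 196). refcount(pp0)=3>1 -> COPY to pp4. 5 ppages; refcounts: pp0:2 pp1:3 pp2:2 pp3:1 pp4:1
Op 9: write(P0, v2, 135). refcount(pp3)=1 -> write in place. 5 ppages; refcounts: pp0:2 pp1:3 pp2:2 pp3:1 pp4:1

Answer: 5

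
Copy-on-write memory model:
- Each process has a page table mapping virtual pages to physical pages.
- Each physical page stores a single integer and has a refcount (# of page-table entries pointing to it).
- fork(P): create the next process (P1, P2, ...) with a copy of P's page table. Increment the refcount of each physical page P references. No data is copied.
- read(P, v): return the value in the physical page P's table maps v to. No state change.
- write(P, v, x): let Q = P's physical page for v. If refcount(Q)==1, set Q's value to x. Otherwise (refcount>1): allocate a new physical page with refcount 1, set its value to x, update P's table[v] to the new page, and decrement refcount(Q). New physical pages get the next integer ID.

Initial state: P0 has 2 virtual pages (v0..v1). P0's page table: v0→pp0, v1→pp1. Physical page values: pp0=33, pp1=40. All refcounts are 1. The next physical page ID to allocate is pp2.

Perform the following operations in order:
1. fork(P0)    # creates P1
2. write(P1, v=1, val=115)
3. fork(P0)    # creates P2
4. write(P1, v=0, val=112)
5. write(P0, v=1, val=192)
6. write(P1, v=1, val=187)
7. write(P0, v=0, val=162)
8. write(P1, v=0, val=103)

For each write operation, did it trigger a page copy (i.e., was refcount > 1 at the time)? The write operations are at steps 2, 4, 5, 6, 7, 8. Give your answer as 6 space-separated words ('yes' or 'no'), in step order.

Op 1: fork(P0) -> P1. 2 ppages; refcounts: pp0:2 pp1:2
Op 2: write(P1, v1, 115). refcount(pp1)=2>1 -> COPY to pp2. 3 ppages; refcounts: pp0:2 pp1:1 pp2:1
Op 3: fork(P0) -> P2. 3 ppages; refcounts: pp0:3 pp1:2 pp2:1
Op 4: write(P1, v0, 112). refcount(pp0)=3>1 -> COPY to pp3. 4 ppages; refcounts: pp0:2 pp1:2 pp2:1 pp3:1
Op 5: write(P0, v1, 192). refcount(pp1)=2>1 -> COPY to pp4. 5 ppages; refcounts: pp0:2 pp1:1 pp2:1 pp3:1 pp4:1
Op 6: write(P1, v1, 187). refcount(pp2)=1 -> write in place. 5 ppages; refcounts: pp0:2 pp1:1 pp2:1 pp3:1 pp4:1
Op 7: write(P0, v0, 162). refcount(pp0)=2>1 -> COPY to pp5. 6 ppages; refcounts: pp0:1 pp1:1 pp2:1 pp3:1 pp4:1 pp5:1
Op 8: write(P1, v0, 103). refcount(pp3)=1 -> write in place. 6 ppages; refcounts: pp0:1 pp1:1 pp2:1 pp3:1 pp4:1 pp5:1

yes yes yes no yes no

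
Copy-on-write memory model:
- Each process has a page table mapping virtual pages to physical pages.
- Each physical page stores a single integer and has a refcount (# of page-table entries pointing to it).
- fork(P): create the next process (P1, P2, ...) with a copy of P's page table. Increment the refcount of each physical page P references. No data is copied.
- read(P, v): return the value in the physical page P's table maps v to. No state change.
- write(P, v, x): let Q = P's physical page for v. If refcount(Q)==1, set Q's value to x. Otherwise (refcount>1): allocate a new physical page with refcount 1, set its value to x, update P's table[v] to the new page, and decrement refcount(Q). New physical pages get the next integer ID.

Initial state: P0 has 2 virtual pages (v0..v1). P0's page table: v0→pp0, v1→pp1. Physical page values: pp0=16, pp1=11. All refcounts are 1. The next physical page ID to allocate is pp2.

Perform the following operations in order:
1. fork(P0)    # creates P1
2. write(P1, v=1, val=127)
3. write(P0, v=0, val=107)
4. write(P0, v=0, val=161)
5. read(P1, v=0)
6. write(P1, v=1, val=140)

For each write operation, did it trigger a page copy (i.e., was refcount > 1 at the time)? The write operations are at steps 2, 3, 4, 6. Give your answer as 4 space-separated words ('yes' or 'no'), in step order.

Op 1: fork(P0) -> P1. 2 ppages; refcounts: pp0:2 pp1:2
Op 2: write(P1, v1, 127). refcount(pp1)=2>1 -> COPY to pp2. 3 ppages; refcounts: pp0:2 pp1:1 pp2:1
Op 3: write(P0, v0, 107). refcount(pp0)=2>1 -> COPY to pp3. 4 ppages; refcounts: pp0:1 pp1:1 pp2:1 pp3:1
Op 4: write(P0, v0, 161). refcount(pp3)=1 -> write in place. 4 ppages; refcounts: pp0:1 pp1:1 pp2:1 pp3:1
Op 5: read(P1, v0) -> 16. No state change.
Op 6: write(P1, v1, 140). refcount(pp2)=1 -> write in place. 4 ppages; refcounts: pp0:1 pp1:1 pp2:1 pp3:1

yes yes no no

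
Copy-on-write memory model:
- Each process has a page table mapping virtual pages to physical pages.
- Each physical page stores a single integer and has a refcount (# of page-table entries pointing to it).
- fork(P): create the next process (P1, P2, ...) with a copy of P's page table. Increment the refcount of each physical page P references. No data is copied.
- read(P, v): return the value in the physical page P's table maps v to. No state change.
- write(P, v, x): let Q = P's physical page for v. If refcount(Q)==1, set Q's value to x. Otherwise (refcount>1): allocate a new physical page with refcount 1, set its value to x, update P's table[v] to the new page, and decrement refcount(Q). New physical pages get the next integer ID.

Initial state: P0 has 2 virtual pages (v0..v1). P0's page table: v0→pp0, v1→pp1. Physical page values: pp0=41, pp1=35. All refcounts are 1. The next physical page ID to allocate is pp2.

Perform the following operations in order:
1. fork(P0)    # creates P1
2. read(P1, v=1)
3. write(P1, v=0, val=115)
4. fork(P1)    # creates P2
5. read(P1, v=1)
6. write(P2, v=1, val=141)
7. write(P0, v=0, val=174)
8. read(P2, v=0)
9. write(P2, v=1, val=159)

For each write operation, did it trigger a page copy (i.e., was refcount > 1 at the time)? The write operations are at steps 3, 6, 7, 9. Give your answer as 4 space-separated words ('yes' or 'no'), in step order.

Op 1: fork(P0) -> P1. 2 ppages; refcounts: pp0:2 pp1:2
Op 2: read(P1, v1) -> 35. No state change.
Op 3: write(P1, v0, 115). refcount(pp0)=2>1 -> COPY to pp2. 3 ppages; refcounts: pp0:1 pp1:2 pp2:1
Op 4: fork(P1) -> P2. 3 ppages; refcounts: pp0:1 pp1:3 pp2:2
Op 5: read(P1, v1) -> 35. No state change.
Op 6: write(P2, v1, 141). refcount(pp1)=3>1 -> COPY to pp3. 4 ppages; refcounts: pp0:1 pp1:2 pp2:2 pp3:1
Op 7: write(P0, v0, 174). refcount(pp0)=1 -> write in place. 4 ppages; refcounts: pp0:1 pp1:2 pp2:2 pp3:1
Op 8: read(P2, v0) -> 115. No state change.
Op 9: write(P2, v1, 159). refcount(pp3)=1 -> write in place. 4 ppages; refcounts: pp0:1 pp1:2 pp2:2 pp3:1

yes yes no no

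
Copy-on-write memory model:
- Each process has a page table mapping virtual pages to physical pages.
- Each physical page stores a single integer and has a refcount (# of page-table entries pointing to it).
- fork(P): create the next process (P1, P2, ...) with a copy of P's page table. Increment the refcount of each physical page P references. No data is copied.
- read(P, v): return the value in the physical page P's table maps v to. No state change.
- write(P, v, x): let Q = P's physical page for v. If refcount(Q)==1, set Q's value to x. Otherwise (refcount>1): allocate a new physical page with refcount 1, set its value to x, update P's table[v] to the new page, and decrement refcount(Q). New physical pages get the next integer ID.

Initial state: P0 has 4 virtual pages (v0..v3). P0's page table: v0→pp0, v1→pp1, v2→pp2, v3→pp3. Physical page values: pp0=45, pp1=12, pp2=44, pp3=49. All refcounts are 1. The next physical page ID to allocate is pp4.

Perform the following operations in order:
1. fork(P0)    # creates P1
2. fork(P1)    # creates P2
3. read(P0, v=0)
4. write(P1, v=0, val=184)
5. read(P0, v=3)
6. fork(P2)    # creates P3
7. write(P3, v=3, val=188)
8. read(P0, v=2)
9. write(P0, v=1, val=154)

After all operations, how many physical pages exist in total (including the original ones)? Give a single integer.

Op 1: fork(P0) -> P1. 4 ppages; refcounts: pp0:2 pp1:2 pp2:2 pp3:2
Op 2: fork(P1) -> P2. 4 ppages; refcounts: pp0:3 pp1:3 pp2:3 pp3:3
Op 3: read(P0, v0) -> 45. No state change.
Op 4: write(P1, v0, 184). refcount(pp0)=3>1 -> COPY to pp4. 5 ppages; refcounts: pp0:2 pp1:3 pp2:3 pp3:3 pp4:1
Op 5: read(P0, v3) -> 49. No state change.
Op 6: fork(P2) -> P3. 5 ppages; refcounts: pp0:3 pp1:4 pp2:4 pp3:4 pp4:1
Op 7: write(P3, v3, 188). refcount(pp3)=4>1 -> COPY to pp5. 6 ppages; refcounts: pp0:3 pp1:4 pp2:4 pp3:3 pp4:1 pp5:1
Op 8: read(P0, v2) -> 44. No state change.
Op 9: write(P0, v1, 154). refcount(pp1)=4>1 -> COPY to pp6. 7 ppages; refcounts: pp0:3 pp1:3 pp2:4 pp3:3 pp4:1 pp5:1 pp6:1

Answer: 7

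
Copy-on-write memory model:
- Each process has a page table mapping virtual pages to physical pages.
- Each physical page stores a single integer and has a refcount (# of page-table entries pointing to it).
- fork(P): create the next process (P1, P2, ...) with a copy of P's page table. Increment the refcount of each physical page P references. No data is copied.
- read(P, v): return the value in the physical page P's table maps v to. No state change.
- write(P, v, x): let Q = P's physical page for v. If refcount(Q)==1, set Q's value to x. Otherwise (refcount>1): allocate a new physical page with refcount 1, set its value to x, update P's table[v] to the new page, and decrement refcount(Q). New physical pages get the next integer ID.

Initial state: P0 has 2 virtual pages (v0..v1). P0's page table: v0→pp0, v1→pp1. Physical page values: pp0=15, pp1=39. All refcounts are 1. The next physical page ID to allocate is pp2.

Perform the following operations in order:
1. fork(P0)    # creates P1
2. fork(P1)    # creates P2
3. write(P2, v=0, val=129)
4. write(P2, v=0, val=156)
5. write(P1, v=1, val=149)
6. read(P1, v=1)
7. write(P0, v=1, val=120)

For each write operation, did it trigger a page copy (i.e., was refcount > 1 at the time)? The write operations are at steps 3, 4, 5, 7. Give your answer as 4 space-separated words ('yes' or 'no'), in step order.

Op 1: fork(P0) -> P1. 2 ppages; refcounts: pp0:2 pp1:2
Op 2: fork(P1) -> P2. 2 ppages; refcounts: pp0:3 pp1:3
Op 3: write(P2, v0, 129). refcount(pp0)=3>1 -> COPY to pp2. 3 ppages; refcounts: pp0:2 pp1:3 pp2:1
Op 4: write(P2, v0, 156). refcount(pp2)=1 -> write in place. 3 ppages; refcounts: pp0:2 pp1:3 pp2:1
Op 5: write(P1, v1, 149). refcount(pp1)=3>1 -> COPY to pp3. 4 ppages; refcounts: pp0:2 pp1:2 pp2:1 pp3:1
Op 6: read(P1, v1) -> 149. No state change.
Op 7: write(P0, v1, 120). refcount(pp1)=2>1 -> COPY to pp4. 5 ppages; refcounts: pp0:2 pp1:1 pp2:1 pp3:1 pp4:1

yes no yes yes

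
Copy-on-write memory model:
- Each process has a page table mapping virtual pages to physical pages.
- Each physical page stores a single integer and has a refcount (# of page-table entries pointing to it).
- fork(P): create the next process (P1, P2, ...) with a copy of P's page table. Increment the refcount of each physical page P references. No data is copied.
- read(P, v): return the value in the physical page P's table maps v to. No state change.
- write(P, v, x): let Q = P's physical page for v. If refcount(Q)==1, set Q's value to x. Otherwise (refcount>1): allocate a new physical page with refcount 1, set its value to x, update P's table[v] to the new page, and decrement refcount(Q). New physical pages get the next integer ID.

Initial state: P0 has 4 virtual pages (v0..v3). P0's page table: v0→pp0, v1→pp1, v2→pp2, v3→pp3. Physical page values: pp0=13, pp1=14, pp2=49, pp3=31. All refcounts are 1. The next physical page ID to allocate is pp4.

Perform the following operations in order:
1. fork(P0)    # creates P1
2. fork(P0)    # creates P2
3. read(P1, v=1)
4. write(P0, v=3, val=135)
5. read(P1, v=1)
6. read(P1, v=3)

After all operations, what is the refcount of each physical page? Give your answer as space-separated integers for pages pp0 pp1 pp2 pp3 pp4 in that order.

Op 1: fork(P0) -> P1. 4 ppages; refcounts: pp0:2 pp1:2 pp2:2 pp3:2
Op 2: fork(P0) -> P2. 4 ppages; refcounts: pp0:3 pp1:3 pp2:3 pp3:3
Op 3: read(P1, v1) -> 14. No state change.
Op 4: write(P0, v3, 135). refcount(pp3)=3>1 -> COPY to pp4. 5 ppages; refcounts: pp0:3 pp1:3 pp2:3 pp3:2 pp4:1
Op 5: read(P1, v1) -> 14. No state change.
Op 6: read(P1, v3) -> 31. No state change.

Answer: 3 3 3 2 1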